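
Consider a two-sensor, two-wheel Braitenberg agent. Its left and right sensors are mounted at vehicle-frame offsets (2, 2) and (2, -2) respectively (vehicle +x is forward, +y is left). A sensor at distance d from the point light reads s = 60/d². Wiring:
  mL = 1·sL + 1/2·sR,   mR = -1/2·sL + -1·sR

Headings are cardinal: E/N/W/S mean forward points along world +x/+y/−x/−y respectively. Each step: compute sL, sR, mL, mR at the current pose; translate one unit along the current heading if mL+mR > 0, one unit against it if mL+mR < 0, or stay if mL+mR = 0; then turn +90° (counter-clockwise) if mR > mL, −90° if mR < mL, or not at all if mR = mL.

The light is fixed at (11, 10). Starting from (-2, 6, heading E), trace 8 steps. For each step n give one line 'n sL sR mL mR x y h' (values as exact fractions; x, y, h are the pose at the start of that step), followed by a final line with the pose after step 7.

0 12/25 60/157 2634/3925 -2442/3925 -2 6 E
1 15/34 15/58 1125/1972 -945/1972 -1 6 S
2 12/49 12/41 786/2009 -834/2009 -1 5 W
3 30/89 2/3 179/267 -223/267 0 5 N
4 60/97 12/29 2322/2813 -2034/2813 0 4 E
5 15/32 15/52 255/416 -435/832 1 4 S
6 4/15 60/169 1126/2535 -1238/2535 1 3 W
7 30/73 30/37 2205/2701 -2745/2701 2 3 N
final 2 2 E

n=0: pose=(-2,6,E); sL=12/25, sR=60/157; mL=2634/3925, mR=-2442/3925; mL+mR=192/3925 → advance +1; mR−mL=-5076/3925 → turn -1·90°
n=1: pose=(-1,6,S); sL=15/34, sR=15/58; mL=1125/1972, mR=-945/1972; mL+mR=45/493 → advance +1; mR−mL=-1035/986 → turn -1·90°
n=2: pose=(-1,5,W); sL=12/49, sR=12/41; mL=786/2009, mR=-834/2009; mL+mR=-48/2009 → advance -1; mR−mL=-1620/2009 → turn -1·90°
n=3: pose=(0,5,N); sL=30/89, sR=2/3; mL=179/267, mR=-223/267; mL+mR=-44/267 → advance -1; mR−mL=-134/89 → turn -1·90°
n=4: pose=(0,4,E); sL=60/97, sR=12/29; mL=2322/2813, mR=-2034/2813; mL+mR=288/2813 → advance +1; mR−mL=-4356/2813 → turn -1·90°
n=5: pose=(1,4,S); sL=15/32, sR=15/52; mL=255/416, mR=-435/832; mL+mR=75/832 → advance +1; mR−mL=-945/832 → turn -1·90°
n=6: pose=(1,3,W); sL=4/15, sR=60/169; mL=1126/2535, mR=-1238/2535; mL+mR=-112/2535 → advance -1; mR−mL=-788/845 → turn -1·90°
n=7: pose=(2,3,N); sL=30/73, sR=30/37; mL=2205/2701, mR=-2745/2701; mL+mR=-540/2701 → advance -1; mR−mL=-4950/2701 → turn -1·90°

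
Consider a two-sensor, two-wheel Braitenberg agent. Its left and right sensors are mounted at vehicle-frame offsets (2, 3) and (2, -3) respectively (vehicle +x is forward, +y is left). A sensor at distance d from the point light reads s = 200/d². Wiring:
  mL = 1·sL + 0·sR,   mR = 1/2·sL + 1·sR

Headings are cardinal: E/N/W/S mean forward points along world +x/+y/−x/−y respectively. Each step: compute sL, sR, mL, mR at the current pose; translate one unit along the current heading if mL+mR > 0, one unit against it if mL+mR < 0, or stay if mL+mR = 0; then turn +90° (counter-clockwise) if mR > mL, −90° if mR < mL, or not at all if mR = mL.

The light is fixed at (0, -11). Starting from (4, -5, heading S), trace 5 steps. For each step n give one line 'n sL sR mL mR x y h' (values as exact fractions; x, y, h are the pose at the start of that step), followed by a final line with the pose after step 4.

n=0: pose=(4,-5,S); sL=40/13, sR=200/17; mL=40/13, mR=2940/221; mL+mR=3620/221 → advance +1; mR−mL=2260/221 → turn +1·90°
n=1: pose=(4,-6,E); sL=2, sR=5; mL=2, mR=6; mL+mR=8 → advance +1; mR−mL=4 → turn +1·90°
n=2: pose=(5,-6,N); sL=200/53, sR=200/113; mL=200/53, mR=21900/5989; mL+mR=44500/5989 → advance +1; mR−mL=-700/5989 → turn -1·90°
n=3: pose=(5,-5,E); sL=20/13, sR=100/29; mL=20/13, mR=1590/377; mL+mR=2170/377 → advance +1; mR−mL=1010/377 → turn +1·90°
n=4: pose=(6,-5,N); sL=200/73, sR=40/29; mL=200/73, mR=5820/2117; mL+mR=11620/2117 → advance +1; mR−mL=20/2117 → turn +1·90°

0 40/13 200/17 40/13 2940/221 4 -5 S
1 2 5 2 6 4 -6 E
2 200/53 200/113 200/53 21900/5989 5 -6 N
3 20/13 100/29 20/13 1590/377 5 -5 E
4 200/73 40/29 200/73 5820/2117 6 -5 N
final 6 -4 W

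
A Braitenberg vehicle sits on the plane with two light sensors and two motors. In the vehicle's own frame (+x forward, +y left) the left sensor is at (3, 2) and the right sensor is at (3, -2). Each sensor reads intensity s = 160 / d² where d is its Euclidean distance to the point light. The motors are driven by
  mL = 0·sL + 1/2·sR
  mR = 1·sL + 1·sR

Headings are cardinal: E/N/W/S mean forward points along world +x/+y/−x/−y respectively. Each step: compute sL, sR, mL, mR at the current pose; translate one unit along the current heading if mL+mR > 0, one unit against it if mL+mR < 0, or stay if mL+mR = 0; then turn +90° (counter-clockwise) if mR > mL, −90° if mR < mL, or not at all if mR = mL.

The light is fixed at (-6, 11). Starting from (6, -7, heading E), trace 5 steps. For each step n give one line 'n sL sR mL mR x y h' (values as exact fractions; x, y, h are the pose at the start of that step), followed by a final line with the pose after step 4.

n=0: pose=(6,-7,E); sL=160/481, sR=32/125; mL=16/125, mR=35392/60125; mL+mR=43088/60125 → advance +1; mR−mL=27696/60125 → turn +1·90°
n=1: pose=(7,-7,N); sL=80/173, sR=16/45; mL=8/45, mR=6368/7785; mL+mR=2584/2595 → advance +1; mR−mL=4984/7785 → turn +1·90°
n=2: pose=(7,-6,W); sL=160/461, sR=32/65; mL=16/65, mR=25152/29965; mL+mR=32528/29965 → advance +1; mR−mL=17776/29965 → turn +1·90°
n=3: pose=(6,-6,S); sL=40/149, sR=8/25; mL=4/25, mR=2192/3725; mL+mR=2788/3725 → advance +1; mR−mL=1596/3725 → turn +1·90°
n=4: pose=(6,-7,E); sL=160/481, sR=32/125; mL=16/125, mR=35392/60125; mL+mR=43088/60125 → advance +1; mR−mL=27696/60125 → turn +1·90°

0 160/481 32/125 16/125 35392/60125 6 -7 E
1 80/173 16/45 8/45 6368/7785 7 -7 N
2 160/461 32/65 16/65 25152/29965 7 -6 W
3 40/149 8/25 4/25 2192/3725 6 -6 S
4 160/481 32/125 16/125 35392/60125 6 -7 E
final 7 -7 N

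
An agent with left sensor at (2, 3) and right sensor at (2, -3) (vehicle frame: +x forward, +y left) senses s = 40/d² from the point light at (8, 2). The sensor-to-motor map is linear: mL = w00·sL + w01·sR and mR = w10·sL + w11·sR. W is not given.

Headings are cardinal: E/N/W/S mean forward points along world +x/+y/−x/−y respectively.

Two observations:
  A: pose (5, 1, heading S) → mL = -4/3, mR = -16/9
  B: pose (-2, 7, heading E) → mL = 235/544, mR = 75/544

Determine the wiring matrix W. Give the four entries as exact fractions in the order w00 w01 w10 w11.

obs A: pose=(5,1,S) → sL=40/9, sR=8/9, mL=-4/3, mR=-16/9
obs B: pose=(-2,7,E) → sL=5/16, sR=10/17, mL=235/544, mR=75/544
sensor matrix S = [[40/9, 8/9], [5/16, 10/17]]; det S = 715/306
solve [mL_A; mL_B] = S·[w00; w01] and [mR_A; mR_B] = S·[w10; w11]:
  w00 = -1/2, w01 = 1, w10 = -1/2, w11 = 1/2

-1/2 1 -1/2 1/2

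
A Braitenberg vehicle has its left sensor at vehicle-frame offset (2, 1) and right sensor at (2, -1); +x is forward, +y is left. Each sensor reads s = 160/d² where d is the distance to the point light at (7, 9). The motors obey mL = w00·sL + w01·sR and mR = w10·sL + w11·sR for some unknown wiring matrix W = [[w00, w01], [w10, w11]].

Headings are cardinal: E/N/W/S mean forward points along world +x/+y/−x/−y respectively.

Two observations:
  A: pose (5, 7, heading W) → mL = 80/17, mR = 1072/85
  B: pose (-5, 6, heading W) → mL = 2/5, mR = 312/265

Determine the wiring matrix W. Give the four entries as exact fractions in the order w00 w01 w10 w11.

0 1/2 1/2 1

obs A: pose=(5,7,W) → sL=32/5, sR=160/17, mL=80/17, mR=1072/85
obs B: pose=(-5,6,W) → sL=40/53, sR=4/5, mL=2/5, mR=312/265
sensor matrix S = [[32/5, 160/17], [40/53, 4/5]]; det S = -44672/22525
solve [mL_A; mL_B] = S·[w00; w01] and [mR_A; mR_B] = S·[w10; w11]:
  w00 = 0, w01 = 1/2, w10 = 1/2, w11 = 1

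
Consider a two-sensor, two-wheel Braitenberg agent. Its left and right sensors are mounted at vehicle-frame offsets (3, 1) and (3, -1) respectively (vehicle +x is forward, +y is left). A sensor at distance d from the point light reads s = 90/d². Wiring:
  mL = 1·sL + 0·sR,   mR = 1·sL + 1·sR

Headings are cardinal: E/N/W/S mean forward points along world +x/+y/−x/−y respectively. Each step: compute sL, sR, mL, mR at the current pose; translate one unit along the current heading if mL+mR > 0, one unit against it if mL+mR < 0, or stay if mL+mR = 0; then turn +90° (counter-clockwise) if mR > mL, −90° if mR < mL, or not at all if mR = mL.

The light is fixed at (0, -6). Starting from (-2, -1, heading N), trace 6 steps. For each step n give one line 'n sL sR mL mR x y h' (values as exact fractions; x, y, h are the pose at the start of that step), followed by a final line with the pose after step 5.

n=0: pose=(-2,-1,N); sL=90/73, sR=18/13; mL=90/73, mR=2484/949; mL+mR=3654/949 → advance +1; mR−mL=18/13 → turn +1·90°
n=1: pose=(-2,0,W); sL=9/5, sR=45/37; mL=9/5, mR=558/185; mL+mR=891/185 → advance +1; mR−mL=45/37 → turn +1·90°
n=2: pose=(-3,0,S); sL=90/13, sR=18/5; mL=90/13, mR=684/65; mL+mR=1134/65 → advance +1; mR−mL=18/5 → turn +1·90°
n=3: pose=(-3,-1,E); sL=5/2, sR=45/8; mL=5/2, mR=65/8; mL+mR=85/8 → advance +1; mR−mL=45/8 → turn +1·90°
n=4: pose=(-2,-1,N); sL=90/73, sR=18/13; mL=90/73, mR=2484/949; mL+mR=3654/949 → advance +1; mR−mL=18/13 → turn +1·90°
n=5: pose=(-2,0,W); sL=9/5, sR=45/37; mL=9/5, mR=558/185; mL+mR=891/185 → advance +1; mR−mL=45/37 → turn +1·90°

0 90/73 18/13 90/73 2484/949 -2 -1 N
1 9/5 45/37 9/5 558/185 -2 0 W
2 90/13 18/5 90/13 684/65 -3 0 S
3 5/2 45/8 5/2 65/8 -3 -1 E
4 90/73 18/13 90/73 2484/949 -2 -1 N
5 9/5 45/37 9/5 558/185 -2 0 W
final -3 0 S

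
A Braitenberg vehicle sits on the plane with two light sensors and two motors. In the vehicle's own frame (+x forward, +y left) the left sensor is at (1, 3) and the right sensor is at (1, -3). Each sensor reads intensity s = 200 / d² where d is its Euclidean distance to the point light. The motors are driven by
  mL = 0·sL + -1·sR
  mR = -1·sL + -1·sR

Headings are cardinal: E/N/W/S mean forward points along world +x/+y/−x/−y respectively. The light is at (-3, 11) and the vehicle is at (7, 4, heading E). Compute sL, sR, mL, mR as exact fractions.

left sensor world pos  = (8, 7); dL² = 137
right sensor world pos = (8, 1); dR² = 221
sL = 200/137 = 200/137
sR = 200/221 = 200/221
mL = 0·sL + -1·sR = -200/221
mR = -1·sL + -1·sR = -71600/30277

200/137 200/221 -200/221 -71600/30277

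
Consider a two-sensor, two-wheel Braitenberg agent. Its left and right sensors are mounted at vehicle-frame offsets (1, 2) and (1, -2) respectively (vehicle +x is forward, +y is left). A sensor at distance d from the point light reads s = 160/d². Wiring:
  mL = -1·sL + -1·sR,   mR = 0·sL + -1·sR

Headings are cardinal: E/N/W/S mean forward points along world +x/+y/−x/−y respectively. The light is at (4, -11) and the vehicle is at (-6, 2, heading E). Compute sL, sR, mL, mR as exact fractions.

left sensor world pos  = (-5, 4); dL² = 306
right sensor world pos = (-5, 0); dR² = 202
sL = 160/306 = 80/153
sR = 160/202 = 80/101
mL = -1·sL + -1·sR = -20320/15453
mR = 0·sL + -1·sR = -80/101

80/153 80/101 -20320/15453 -80/101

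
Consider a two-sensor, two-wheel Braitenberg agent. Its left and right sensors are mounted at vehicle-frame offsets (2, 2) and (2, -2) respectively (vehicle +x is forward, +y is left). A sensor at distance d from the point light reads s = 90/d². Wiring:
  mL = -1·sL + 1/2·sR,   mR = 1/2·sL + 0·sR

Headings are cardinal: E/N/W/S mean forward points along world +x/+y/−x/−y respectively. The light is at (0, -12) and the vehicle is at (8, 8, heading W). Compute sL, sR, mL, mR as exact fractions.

1/4 9/52 -17/104 1/8

left sensor world pos  = (6, 6); dL² = 360
right sensor world pos = (6, 10); dR² = 520
sL = 90/360 = 1/4
sR = 90/520 = 9/52
mL = -1·sL + 1/2·sR = -17/104
mR = 1/2·sL + 0·sR = 1/8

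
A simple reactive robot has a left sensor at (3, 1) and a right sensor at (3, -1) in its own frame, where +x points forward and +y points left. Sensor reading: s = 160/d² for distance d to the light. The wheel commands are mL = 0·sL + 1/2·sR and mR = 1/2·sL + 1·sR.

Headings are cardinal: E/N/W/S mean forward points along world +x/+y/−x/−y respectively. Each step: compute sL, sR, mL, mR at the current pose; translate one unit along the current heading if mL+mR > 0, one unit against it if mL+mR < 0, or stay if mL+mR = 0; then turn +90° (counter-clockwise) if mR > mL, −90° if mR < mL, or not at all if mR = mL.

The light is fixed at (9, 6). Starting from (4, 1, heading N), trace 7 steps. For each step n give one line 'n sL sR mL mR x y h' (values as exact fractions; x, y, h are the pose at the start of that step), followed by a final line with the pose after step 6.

n=0: pose=(4,1,N); sL=4, sR=8; mL=4, mR=10; mL+mR=14 → advance +1; mR−mL=6 → turn +1·90°
n=1: pose=(4,2,W); sL=160/89, sR=160/73; mL=80/73, mR=20080/6497; mL+mR=27200/6497 → advance +1; mR−mL=12960/6497 → turn +1·90°
n=2: pose=(3,2,S); sL=80/37, sR=80/49; mL=40/49, mR=4920/1813; mL+mR=6400/1813 → advance +1; mR−mL=3440/1813 → turn +1·90°
n=3: pose=(3,1,E); sL=32/5, sR=32/9; mL=16/9, mR=304/45; mL+mR=128/15 → advance +1; mR−mL=224/45 → turn +1·90°
n=4: pose=(4,1,N); sL=4, sR=8; mL=4, mR=10; mL+mR=14 → advance +1; mR−mL=6 → turn +1·90°
n=5: pose=(4,2,W); sL=160/89, sR=160/73; mL=80/73, mR=20080/6497; mL+mR=27200/6497 → advance +1; mR−mL=12960/6497 → turn +1·90°
n=6: pose=(3,2,S); sL=80/37, sR=80/49; mL=40/49, mR=4920/1813; mL+mR=6400/1813 → advance +1; mR−mL=3440/1813 → turn +1·90°

0 4 8 4 10 4 1 N
1 160/89 160/73 80/73 20080/6497 4 2 W
2 80/37 80/49 40/49 4920/1813 3 2 S
3 32/5 32/9 16/9 304/45 3 1 E
4 4 8 4 10 4 1 N
5 160/89 160/73 80/73 20080/6497 4 2 W
6 80/37 80/49 40/49 4920/1813 3 2 S
final 3 1 E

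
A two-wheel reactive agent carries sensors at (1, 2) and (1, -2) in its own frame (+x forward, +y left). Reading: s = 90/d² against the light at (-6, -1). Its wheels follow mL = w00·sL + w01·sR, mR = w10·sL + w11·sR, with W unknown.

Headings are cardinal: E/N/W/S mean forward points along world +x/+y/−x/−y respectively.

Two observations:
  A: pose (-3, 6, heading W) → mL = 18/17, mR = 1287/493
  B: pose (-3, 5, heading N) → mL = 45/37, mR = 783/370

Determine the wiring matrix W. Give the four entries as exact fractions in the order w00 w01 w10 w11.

0 1 1/2 1

obs A: pose=(-3,6,W) → sL=90/29, sR=18/17, mL=18/17, mR=1287/493
obs B: pose=(-3,5,N) → sL=9/5, sR=45/37, mL=45/37, mR=783/370
sensor matrix S = [[90/29, 18/17], [9/5, 45/37]]; det S = 170424/91205
solve [mL_A; mL_B] = S·[w00; w01] and [mR_A; mR_B] = S·[w10; w11]:
  w00 = 0, w01 = 1, w10 = 1/2, w11 = 1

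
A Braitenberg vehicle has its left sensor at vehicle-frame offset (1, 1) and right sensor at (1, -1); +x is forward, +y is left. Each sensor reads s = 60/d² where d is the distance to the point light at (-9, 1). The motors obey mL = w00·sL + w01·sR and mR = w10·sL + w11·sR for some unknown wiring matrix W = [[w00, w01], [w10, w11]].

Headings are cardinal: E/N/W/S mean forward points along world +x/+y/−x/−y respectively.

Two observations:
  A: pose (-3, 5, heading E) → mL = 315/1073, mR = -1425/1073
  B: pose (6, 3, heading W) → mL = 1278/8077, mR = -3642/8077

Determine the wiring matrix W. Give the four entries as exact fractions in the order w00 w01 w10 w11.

obs A: pose=(-3,5,E) → sL=30/37, sR=30/29, mL=315/1073, mR=-1425/1073
obs B: pose=(6,3,W) → sL=60/197, sR=12/41, mL=1278/8077, mR=-3642/8077
sensor matrix S = [[30/37, 30/29], [60/197, 12/41]]; det S = -673920/8666621
solve [mL_A; mL_B] = S·[w00; w01] and [mR_A; mR_B] = S·[w10; w11]:
  w00 = 1, w01 = -1/2, w10 = -1, w11 = -1/2

1 -1/2 -1 -1/2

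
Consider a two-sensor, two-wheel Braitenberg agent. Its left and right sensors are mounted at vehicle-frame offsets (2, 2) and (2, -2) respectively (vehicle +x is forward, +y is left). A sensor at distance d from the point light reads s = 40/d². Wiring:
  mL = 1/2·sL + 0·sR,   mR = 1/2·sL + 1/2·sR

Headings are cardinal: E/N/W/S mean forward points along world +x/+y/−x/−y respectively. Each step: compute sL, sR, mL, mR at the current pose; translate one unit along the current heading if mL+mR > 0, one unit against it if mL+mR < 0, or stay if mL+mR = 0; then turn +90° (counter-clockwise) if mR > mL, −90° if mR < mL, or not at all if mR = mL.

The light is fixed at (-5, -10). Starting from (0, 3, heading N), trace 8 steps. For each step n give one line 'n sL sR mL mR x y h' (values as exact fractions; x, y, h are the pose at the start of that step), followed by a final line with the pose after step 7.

n=0: pose=(0,3,N); sL=20/117, sR=20/137; mL=10/117, mR=2540/16029; mL+mR=3910/16029 → advance +1; mR−mL=10/137 → turn +1·90°
n=1: pose=(0,4,W); sL=40/153, sR=8/53; mL=20/153, mR=1672/8109; mL+mR=2732/8109 → advance +1; mR−mL=4/53 → turn +1·90°
n=2: pose=(-1,4,S); sL=2/9, sR=10/37; mL=1/9, mR=82/333; mL+mR=119/333 → advance +1; mR−mL=5/37 → turn +1·90°
n=3: pose=(-1,3,E); sL=40/261, sR=40/157; mL=20/261, mR=8360/40977; mL+mR=11500/40977 → advance +1; mR−mL=20/157 → turn +1·90°
n=4: pose=(0,3,N); sL=20/117, sR=20/137; mL=10/117, mR=2540/16029; mL+mR=3910/16029 → advance +1; mR−mL=10/137 → turn +1·90°
n=5: pose=(0,4,W); sL=40/153, sR=8/53; mL=20/153, mR=1672/8109; mL+mR=2732/8109 → advance +1; mR−mL=4/53 → turn +1·90°
n=6: pose=(-1,4,S); sL=2/9, sR=10/37; mL=1/9, mR=82/333; mL+mR=119/333 → advance +1; mR−mL=5/37 → turn +1·90°
n=7: pose=(-1,3,E); sL=40/261, sR=40/157; mL=20/261, mR=8360/40977; mL+mR=11500/40977 → advance +1; mR−mL=20/157 → turn +1·90°

0 20/117 20/137 10/117 2540/16029 0 3 N
1 40/153 8/53 20/153 1672/8109 0 4 W
2 2/9 10/37 1/9 82/333 -1 4 S
3 40/261 40/157 20/261 8360/40977 -1 3 E
4 20/117 20/137 10/117 2540/16029 0 3 N
5 40/153 8/53 20/153 1672/8109 0 4 W
6 2/9 10/37 1/9 82/333 -1 4 S
7 40/261 40/157 20/261 8360/40977 -1 3 E
final 0 3 N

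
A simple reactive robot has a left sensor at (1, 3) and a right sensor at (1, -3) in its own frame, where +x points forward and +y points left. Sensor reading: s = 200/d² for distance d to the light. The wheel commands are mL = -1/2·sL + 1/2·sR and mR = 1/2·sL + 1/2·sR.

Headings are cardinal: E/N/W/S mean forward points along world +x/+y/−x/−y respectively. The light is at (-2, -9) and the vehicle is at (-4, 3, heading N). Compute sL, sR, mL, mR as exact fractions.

left sensor world pos  = (-7, 4); dL² = 194
right sensor world pos = (-1, 4); dR² = 170
sL = 200/194 = 100/97
sR = 200/170 = 20/17
mL = -1/2·sL + 1/2·sR = 120/1649
mR = 1/2·sL + 1/2·sR = 1820/1649

100/97 20/17 120/1649 1820/1649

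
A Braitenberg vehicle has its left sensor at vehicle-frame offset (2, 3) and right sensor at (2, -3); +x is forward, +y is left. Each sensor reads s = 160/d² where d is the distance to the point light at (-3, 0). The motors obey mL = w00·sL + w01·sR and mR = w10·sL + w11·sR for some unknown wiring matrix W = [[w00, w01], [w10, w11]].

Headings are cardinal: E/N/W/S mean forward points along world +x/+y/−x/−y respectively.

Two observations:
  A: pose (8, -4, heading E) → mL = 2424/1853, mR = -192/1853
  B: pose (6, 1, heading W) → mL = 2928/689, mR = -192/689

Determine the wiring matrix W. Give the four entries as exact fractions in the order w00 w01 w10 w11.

obs A: pose=(8,-4,E) → sL=16/17, sR=80/109, mL=2424/1853, mR=-192/1853
obs B: pose=(6,1,W) → sL=160/53, sR=32/13, mL=2928/689, mR=-192/689
sensor matrix S = [[16/17, 80/109], [160/53, 32/13]]; det S = 129024/1276717
solve [mL_A; mL_B] = S·[w00; w01] and [mR_A; mR_B] = S·[w10; w11]:
  w00 = 1, w01 = 1/2, w10 = -1/2, w11 = 1/2

1 1/2 -1/2 1/2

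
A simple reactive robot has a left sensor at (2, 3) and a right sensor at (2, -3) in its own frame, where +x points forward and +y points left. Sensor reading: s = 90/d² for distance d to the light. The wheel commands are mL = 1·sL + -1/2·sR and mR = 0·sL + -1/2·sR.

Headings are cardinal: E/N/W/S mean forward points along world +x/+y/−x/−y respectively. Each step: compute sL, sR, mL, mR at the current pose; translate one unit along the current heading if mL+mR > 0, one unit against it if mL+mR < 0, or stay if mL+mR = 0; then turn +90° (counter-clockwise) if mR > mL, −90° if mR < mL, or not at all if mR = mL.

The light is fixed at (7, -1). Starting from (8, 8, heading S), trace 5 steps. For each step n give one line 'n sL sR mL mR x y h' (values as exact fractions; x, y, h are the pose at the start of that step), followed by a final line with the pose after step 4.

n=0: pose=(8,8,S); sL=18/13, sR=90/53; mL=369/689, mR=-45/53; mL+mR=-216/689 → advance -1; mR−mL=-18/13 → turn -1·90°
n=1: pose=(8,9,W); sL=9/5, sR=9/17; mL=261/170, mR=-9/34; mL+mR=108/85 → advance +1; mR−mL=-9/5 → turn -1·90°
n=2: pose=(7,9,N); sL=10/17, sR=10/17; mL=5/17, mR=-5/17; mL+mR=0 → advance +0; mR−mL=-10/17 → turn -1·90°
n=3: pose=(7,9,E); sL=90/173, sR=90/53; mL=-3015/9169, mR=-45/53; mL+mR=-10800/9169 → advance -1; mR−mL=-90/173 → turn -1·90°
n=4: pose=(6,9,S); sL=45/34, sR=9/8; mL=207/272, mR=-9/16; mL+mR=27/136 → advance +1; mR−mL=-45/34 → turn -1·90°

0 18/13 90/53 369/689 -45/53 8 8 S
1 9/5 9/17 261/170 -9/34 8 9 W
2 10/17 10/17 5/17 -5/17 7 9 N
3 90/173 90/53 -3015/9169 -45/53 7 9 E
4 45/34 9/8 207/272 -9/16 6 9 S
final 6 8 W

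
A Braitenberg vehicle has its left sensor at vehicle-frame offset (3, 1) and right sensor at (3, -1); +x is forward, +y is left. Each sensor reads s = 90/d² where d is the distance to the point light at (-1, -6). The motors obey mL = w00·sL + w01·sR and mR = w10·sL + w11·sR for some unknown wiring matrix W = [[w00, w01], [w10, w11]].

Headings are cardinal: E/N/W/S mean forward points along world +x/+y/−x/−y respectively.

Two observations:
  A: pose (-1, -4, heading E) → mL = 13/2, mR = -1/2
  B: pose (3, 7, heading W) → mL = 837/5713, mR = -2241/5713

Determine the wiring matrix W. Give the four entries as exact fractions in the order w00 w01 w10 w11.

-1/2 1 -1 1/2

obs A: pose=(-1,-4,E) → sL=5, sR=9, mL=13/2, mR=-1/2
obs B: pose=(3,7,W) → sL=18/29, sR=90/197, mL=837/5713, mR=-2241/5713
sensor matrix S = [[5, 9], [18/29, 90/197]]; det S = -18864/5713
solve [mL_A; mL_B] = S·[w00; w01] and [mR_A; mR_B] = S·[w10; w11]:
  w00 = -1/2, w01 = 1, w10 = -1, w11 = 1/2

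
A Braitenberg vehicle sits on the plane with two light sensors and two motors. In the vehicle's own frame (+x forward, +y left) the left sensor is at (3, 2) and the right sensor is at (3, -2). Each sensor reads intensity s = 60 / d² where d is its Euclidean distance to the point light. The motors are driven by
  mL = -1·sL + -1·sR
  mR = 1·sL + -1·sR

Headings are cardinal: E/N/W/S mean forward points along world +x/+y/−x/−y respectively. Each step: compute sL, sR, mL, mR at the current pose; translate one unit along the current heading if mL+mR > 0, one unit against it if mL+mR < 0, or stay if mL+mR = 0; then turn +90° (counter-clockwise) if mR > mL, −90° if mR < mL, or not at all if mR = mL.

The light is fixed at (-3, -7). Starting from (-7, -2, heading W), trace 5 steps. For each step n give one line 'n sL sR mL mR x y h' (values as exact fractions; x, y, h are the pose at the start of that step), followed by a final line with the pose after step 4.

n=0: pose=(-7,-2,W); sL=30/29, sR=30/49; mL=-2340/1421, mR=600/1421; mL+mR=-60/49 → advance -1; mR−mL=60/29 → turn +1·90°
n=1: pose=(-6,-2,S); sL=12, sR=60/29; mL=-408/29, mR=288/29; mL+mR=-120/29 → advance -1; mR−mL=24 → turn +1·90°
n=2: pose=(-6,-1,E); sL=15/16, sR=15/4; mL=-75/16, mR=-45/16; mL+mR=-15/2 → advance -1; mR−mL=15/8 → turn +1·90°
n=3: pose=(-7,-1,N); sL=20/39, sR=12/17; mL=-808/663, mR=-128/663; mL+mR=-24/17 → advance -1; mR−mL=40/39 → turn +1·90°
n=4: pose=(-7,-2,W); sL=30/29, sR=30/49; mL=-2340/1421, mR=600/1421; mL+mR=-60/49 → advance -1; mR−mL=60/29 → turn +1·90°

0 30/29 30/49 -2340/1421 600/1421 -7 -2 W
1 12 60/29 -408/29 288/29 -6 -2 S
2 15/16 15/4 -75/16 -45/16 -6 -1 E
3 20/39 12/17 -808/663 -128/663 -7 -1 N
4 30/29 30/49 -2340/1421 600/1421 -7 -2 W
final -6 -2 S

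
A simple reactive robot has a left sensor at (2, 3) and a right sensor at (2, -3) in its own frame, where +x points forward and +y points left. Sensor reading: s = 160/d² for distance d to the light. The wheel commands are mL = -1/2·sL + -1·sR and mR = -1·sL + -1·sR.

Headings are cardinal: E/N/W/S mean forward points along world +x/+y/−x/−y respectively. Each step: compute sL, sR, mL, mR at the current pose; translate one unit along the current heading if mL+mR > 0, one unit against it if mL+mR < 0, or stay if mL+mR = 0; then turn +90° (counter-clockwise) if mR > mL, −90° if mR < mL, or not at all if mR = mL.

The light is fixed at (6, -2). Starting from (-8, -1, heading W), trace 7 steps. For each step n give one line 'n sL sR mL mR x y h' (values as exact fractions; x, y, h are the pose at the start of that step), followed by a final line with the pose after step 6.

0 8/13 10/17 -198/221 -266/221 -8 -1 W
1 32/53 160/109 -10224/5777 -11968/5777 -7 -1 N
2 16/13 16/13 -24/13 -32/13 -7 -2 E
3 32/25 160/293 -8688/7325 -13376/7325 -8 -2 S
4 8/13 10/17 -198/221 -266/221 -8 -1 W
5 32/53 160/109 -10224/5777 -11968/5777 -7 -1 N
6 16/13 16/13 -24/13 -32/13 -7 -2 E
final -8 -2 S

n=0: pose=(-8,-1,W); sL=8/13, sR=10/17; mL=-198/221, mR=-266/221; mL+mR=-464/221 → advance -1; mR−mL=-4/13 → turn -1·90°
n=1: pose=(-7,-1,N); sL=32/53, sR=160/109; mL=-10224/5777, mR=-11968/5777; mL+mR=-22192/5777 → advance -1; mR−mL=-16/53 → turn -1·90°
n=2: pose=(-7,-2,E); sL=16/13, sR=16/13; mL=-24/13, mR=-32/13; mL+mR=-56/13 → advance -1; mR−mL=-8/13 → turn -1·90°
n=3: pose=(-8,-2,S); sL=32/25, sR=160/293; mL=-8688/7325, mR=-13376/7325; mL+mR=-22064/7325 → advance -1; mR−mL=-16/25 → turn -1·90°
n=4: pose=(-8,-1,W); sL=8/13, sR=10/17; mL=-198/221, mR=-266/221; mL+mR=-464/221 → advance -1; mR−mL=-4/13 → turn -1·90°
n=5: pose=(-7,-1,N); sL=32/53, sR=160/109; mL=-10224/5777, mR=-11968/5777; mL+mR=-22192/5777 → advance -1; mR−mL=-16/53 → turn -1·90°
n=6: pose=(-7,-2,E); sL=16/13, sR=16/13; mL=-24/13, mR=-32/13; mL+mR=-56/13 → advance -1; mR−mL=-8/13 → turn -1·90°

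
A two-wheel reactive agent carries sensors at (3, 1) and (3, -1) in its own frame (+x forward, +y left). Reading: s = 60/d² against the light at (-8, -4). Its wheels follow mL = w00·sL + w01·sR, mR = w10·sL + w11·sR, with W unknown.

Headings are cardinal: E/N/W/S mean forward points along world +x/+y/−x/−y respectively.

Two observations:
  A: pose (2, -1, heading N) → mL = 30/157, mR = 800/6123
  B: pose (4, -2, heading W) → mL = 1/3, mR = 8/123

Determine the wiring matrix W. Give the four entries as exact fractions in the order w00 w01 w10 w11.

0 1/2 1 -1

obs A: pose=(2,-1,N) → sL=20/39, sR=60/157, mL=30/157, mR=800/6123
obs B: pose=(4,-2,W) → sL=30/41, sR=2/3, mL=1/3, mR=8/123
sensor matrix S = [[20/39, 60/157], [30/41, 2/3]]; det S = 46880/753129
solve [mL_A; mL_B] = S·[w00; w01] and [mR_A; mR_B] = S·[w10; w11]:
  w00 = 0, w01 = 1/2, w10 = 1, w11 = -1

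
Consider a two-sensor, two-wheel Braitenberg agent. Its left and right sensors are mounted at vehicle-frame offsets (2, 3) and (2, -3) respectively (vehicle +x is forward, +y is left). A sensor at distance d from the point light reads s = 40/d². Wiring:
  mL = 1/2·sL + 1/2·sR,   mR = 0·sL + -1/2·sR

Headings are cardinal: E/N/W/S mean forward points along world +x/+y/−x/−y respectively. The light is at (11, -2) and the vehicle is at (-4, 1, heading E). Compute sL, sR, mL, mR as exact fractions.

left sensor world pos  = (-2, 4); dL² = 205
right sensor world pos = (-2, -2); dR² = 169
sL = 40/205 = 8/41
sR = 40/169 = 40/169
mL = 1/2·sL + 1/2·sR = 1496/6929
mR = 0·sL + -1/2·sR = -20/169

8/41 40/169 1496/6929 -20/169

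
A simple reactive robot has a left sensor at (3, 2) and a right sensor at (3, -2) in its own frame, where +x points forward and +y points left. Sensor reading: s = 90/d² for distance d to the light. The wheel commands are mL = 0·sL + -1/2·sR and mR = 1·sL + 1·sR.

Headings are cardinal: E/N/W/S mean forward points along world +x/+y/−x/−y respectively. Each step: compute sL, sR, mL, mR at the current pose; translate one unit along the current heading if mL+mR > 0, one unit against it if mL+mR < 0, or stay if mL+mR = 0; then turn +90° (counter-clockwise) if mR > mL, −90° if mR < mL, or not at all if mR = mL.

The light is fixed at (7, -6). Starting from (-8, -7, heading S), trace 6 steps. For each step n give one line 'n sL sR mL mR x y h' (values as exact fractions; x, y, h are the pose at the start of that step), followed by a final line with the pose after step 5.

n=0: pose=(-8,-7,S); sL=18/37, sR=18/61; mL=-9/61, mR=1764/2257; mL+mR=1431/2257 → advance +1; mR−mL=2097/2257 → turn +1·90°
n=1: pose=(-8,-8,E); sL=5/8, sR=9/16; mL=-9/32, mR=19/16; mL+mR=29/32 → advance +1; mR−mL=47/32 → turn +1·90°
n=2: pose=(-7,-8,N); sL=90/257, sR=18/29; mL=-9/29, mR=7236/7453; mL+mR=4923/7453 → advance +1; mR−mL=9549/7453 → turn +1·90°
n=3: pose=(-7,-7,W); sL=45/149, sR=9/29; mL=-9/58, mR=2646/4321; mL+mR=3951/8642 → advance +1; mR−mL=6633/8642 → turn +1·90°
n=4: pose=(-8,-7,S); sL=18/37, sR=18/61; mL=-9/61, mR=1764/2257; mL+mR=1431/2257 → advance +1; mR−mL=2097/2257 → turn +1·90°
n=5: pose=(-8,-8,E); sL=5/8, sR=9/16; mL=-9/32, mR=19/16; mL+mR=29/32 → advance +1; mR−mL=47/32 → turn +1·90°

0 18/37 18/61 -9/61 1764/2257 -8 -7 S
1 5/8 9/16 -9/32 19/16 -8 -8 E
2 90/257 18/29 -9/29 7236/7453 -7 -8 N
3 45/149 9/29 -9/58 2646/4321 -7 -7 W
4 18/37 18/61 -9/61 1764/2257 -8 -7 S
5 5/8 9/16 -9/32 19/16 -8 -8 E
final -7 -8 N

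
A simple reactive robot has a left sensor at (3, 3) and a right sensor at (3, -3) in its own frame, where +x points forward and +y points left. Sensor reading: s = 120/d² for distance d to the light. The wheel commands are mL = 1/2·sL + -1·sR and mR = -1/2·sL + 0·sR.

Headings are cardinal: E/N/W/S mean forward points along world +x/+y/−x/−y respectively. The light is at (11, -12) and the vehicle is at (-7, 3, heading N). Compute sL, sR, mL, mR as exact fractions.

8/51 40/183 -436/3111 -4/51

left sensor world pos  = (-10, 6); dL² = 765
right sensor world pos = (-4, 6); dR² = 549
sL = 120/765 = 8/51
sR = 120/549 = 40/183
mL = 1/2·sL + -1·sR = -436/3111
mR = -1/2·sL + 0·sR = -4/51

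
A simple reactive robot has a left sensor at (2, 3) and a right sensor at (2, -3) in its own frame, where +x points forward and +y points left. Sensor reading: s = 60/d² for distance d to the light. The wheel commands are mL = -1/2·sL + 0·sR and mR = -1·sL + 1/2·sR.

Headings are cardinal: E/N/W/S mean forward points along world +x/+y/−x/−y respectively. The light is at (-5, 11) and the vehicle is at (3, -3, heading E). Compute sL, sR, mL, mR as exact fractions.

60/221 60/389 -30/221 -16710/85969

left sensor world pos  = (5, 0); dL² = 221
right sensor world pos = (5, -6); dR² = 389
sL = 60/221 = 60/221
sR = 60/389 = 60/389
mL = -1/2·sL + 0·sR = -30/221
mR = -1·sL + 1/2·sR = -16710/85969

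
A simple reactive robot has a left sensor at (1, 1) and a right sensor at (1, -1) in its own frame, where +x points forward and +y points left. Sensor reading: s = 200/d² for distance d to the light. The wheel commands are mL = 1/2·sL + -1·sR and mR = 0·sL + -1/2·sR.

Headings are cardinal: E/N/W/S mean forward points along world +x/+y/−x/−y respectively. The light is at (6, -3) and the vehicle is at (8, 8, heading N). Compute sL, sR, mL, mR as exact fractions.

left sensor world pos  = (7, 9); dL² = 145
right sensor world pos = (9, 9); dR² = 153
sL = 200/145 = 40/29
sR = 200/153 = 200/153
mL = 1/2·sL + -1·sR = -2740/4437
mR = 0·sL + -1/2·sR = -100/153

40/29 200/153 -2740/4437 -100/153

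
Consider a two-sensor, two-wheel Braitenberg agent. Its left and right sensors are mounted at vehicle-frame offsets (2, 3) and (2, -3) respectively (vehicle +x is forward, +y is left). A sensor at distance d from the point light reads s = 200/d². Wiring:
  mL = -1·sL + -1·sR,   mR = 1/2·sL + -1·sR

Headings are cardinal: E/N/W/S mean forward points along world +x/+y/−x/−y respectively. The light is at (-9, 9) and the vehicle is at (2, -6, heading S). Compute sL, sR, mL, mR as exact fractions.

left sensor world pos  = (5, -8); dL² = 485
right sensor world pos = (-1, -8); dR² = 353
sL = 200/485 = 40/97
sR = 200/353 = 200/353
mL = -1·sL + -1·sR = -33520/34241
mR = 1/2·sL + -1·sR = -12340/34241

40/97 200/353 -33520/34241 -12340/34241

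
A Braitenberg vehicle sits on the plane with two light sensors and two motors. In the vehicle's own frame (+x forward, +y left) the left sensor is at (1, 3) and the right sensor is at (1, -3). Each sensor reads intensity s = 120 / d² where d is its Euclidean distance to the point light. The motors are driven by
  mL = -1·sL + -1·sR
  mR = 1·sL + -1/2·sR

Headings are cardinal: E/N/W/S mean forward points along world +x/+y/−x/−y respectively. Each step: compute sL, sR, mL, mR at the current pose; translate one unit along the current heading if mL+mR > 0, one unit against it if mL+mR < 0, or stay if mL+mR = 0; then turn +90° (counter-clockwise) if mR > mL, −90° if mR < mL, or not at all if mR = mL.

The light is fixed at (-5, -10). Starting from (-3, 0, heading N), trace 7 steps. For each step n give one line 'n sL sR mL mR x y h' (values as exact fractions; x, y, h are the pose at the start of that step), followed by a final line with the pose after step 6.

n=0: pose=(-3,0,N); sL=60/61, sR=60/73; mL=-8040/4453, mR=2550/4453; mL+mR=-90/73 → advance -1; mR−mL=10590/4453 → turn +1·90°
n=1: pose=(-3,-1,W); sL=120/37, sR=24/29; mL=-4368/1073, mR=3036/1073; mL+mR=-36/29 → advance -1; mR−mL=7404/1073 → turn +1·90°
n=2: pose=(-2,-1,S); sL=6/5, sR=15/8; mL=-123/40, mR=21/80; mL+mR=-45/16 → advance -1; mR−mL=267/80 → turn +1·90°
n=3: pose=(-2,0,E); sL=24/37, sR=24/13; mL=-1200/481, mR=-132/481; mL+mR=-36/13 → advance -1; mR−mL=1068/481 → turn +1·90°
n=4: pose=(-3,0,N); sL=60/61, sR=60/73; mL=-8040/4453, mR=2550/4453; mL+mR=-90/73 → advance -1; mR−mL=10590/4453 → turn +1·90°
n=5: pose=(-3,-1,W); sL=120/37, sR=24/29; mL=-4368/1073, mR=3036/1073; mL+mR=-36/29 → advance -1; mR−mL=7404/1073 → turn +1·90°
n=6: pose=(-2,-1,S); sL=6/5, sR=15/8; mL=-123/40, mR=21/80; mL+mR=-45/16 → advance -1; mR−mL=267/80 → turn +1·90°

0 60/61 60/73 -8040/4453 2550/4453 -3 0 N
1 120/37 24/29 -4368/1073 3036/1073 -3 -1 W
2 6/5 15/8 -123/40 21/80 -2 -1 S
3 24/37 24/13 -1200/481 -132/481 -2 0 E
4 60/61 60/73 -8040/4453 2550/4453 -3 0 N
5 120/37 24/29 -4368/1073 3036/1073 -3 -1 W
6 6/5 15/8 -123/40 21/80 -2 -1 S
final -2 0 E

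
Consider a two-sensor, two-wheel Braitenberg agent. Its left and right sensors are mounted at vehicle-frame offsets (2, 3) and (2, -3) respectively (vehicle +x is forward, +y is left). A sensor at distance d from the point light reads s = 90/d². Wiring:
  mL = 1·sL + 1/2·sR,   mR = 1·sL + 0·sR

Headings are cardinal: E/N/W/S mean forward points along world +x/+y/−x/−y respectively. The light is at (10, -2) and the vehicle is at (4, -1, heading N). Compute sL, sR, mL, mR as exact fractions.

left sensor world pos  = (1, 1); dL² = 90
right sensor world pos = (7, 1); dR² = 18
sL = 90/90 = 1
sR = 90/18 = 5
mL = 1·sL + 1/2·sR = 7/2
mR = 1·sL + 0·sR = 1

1 5 7/2 1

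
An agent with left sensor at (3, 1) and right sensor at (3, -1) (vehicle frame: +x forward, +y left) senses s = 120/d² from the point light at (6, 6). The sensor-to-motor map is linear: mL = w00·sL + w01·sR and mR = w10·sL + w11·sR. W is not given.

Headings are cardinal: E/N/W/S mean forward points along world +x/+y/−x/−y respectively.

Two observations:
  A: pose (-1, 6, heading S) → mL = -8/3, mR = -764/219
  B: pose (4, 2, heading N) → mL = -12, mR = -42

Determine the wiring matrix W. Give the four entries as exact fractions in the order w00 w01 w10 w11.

obs A: pose=(-1,6,S) → sL=8/3, sR=120/73, mL=-8/3, mR=-764/219
obs B: pose=(4,2,N) → sL=12, sR=60, mL=-12, mR=-42
sensor matrix S = [[8/3, 120/73], [12, 60]]; det S = 10240/73
solve [mL_A; mL_B] = S·[w00; w01] and [mR_A; mR_B] = S·[w10; w11]:
  w00 = -1, w01 = 0, w10 = -1, w11 = -1/2

-1 0 -1 -1/2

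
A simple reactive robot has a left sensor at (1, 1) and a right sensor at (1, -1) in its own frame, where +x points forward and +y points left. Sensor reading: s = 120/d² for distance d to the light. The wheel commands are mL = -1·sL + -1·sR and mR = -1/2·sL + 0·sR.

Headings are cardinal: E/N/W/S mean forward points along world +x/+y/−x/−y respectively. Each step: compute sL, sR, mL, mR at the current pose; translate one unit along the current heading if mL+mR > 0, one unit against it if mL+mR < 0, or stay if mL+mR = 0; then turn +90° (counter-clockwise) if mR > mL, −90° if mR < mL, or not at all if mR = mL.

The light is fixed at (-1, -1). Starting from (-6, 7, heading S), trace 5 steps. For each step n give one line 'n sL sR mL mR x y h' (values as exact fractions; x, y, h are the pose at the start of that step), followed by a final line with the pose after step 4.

n=0: pose=(-6,7,S); sL=24/13, sR=24/17; mL=-720/221, mR=-12/13; mL+mR=-924/221 → advance -1; mR−mL=516/221 → turn +1·90°
n=1: pose=(-6,8,E); sL=30/29, sR=3/2; mL=-147/58, mR=-15/29; mL+mR=-177/58 → advance -1; mR−mL=117/58 → turn +1·90°
n=2: pose=(-7,8,N); sL=120/149, sR=24/25; mL=-6576/3725, mR=-60/149; mL+mR=-8076/3725 → advance -1; mR−mL=5076/3725 → turn +1·90°
n=3: pose=(-7,7,W); sL=60/49, sR=12/13; mL=-1368/637, mR=-30/49; mL+mR=-1758/637 → advance -1; mR−mL=978/637 → turn +1·90°
n=4: pose=(-6,7,S); sL=24/13, sR=24/17; mL=-720/221, mR=-12/13; mL+mR=-924/221 → advance -1; mR−mL=516/221 → turn +1·90°

0 24/13 24/17 -720/221 -12/13 -6 7 S
1 30/29 3/2 -147/58 -15/29 -6 8 E
2 120/149 24/25 -6576/3725 -60/149 -7 8 N
3 60/49 12/13 -1368/637 -30/49 -7 7 W
4 24/13 24/17 -720/221 -12/13 -6 7 S
final -6 8 E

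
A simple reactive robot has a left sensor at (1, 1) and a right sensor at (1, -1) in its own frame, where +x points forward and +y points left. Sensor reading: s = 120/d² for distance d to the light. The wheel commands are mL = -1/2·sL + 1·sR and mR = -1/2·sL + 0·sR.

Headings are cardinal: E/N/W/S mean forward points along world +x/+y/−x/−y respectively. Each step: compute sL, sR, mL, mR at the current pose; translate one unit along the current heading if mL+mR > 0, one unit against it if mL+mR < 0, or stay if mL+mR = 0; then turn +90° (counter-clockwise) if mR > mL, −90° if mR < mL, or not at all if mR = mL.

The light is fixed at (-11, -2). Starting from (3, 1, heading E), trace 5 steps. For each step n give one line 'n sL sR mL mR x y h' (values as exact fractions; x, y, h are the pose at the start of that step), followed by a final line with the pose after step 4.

0 120/241 120/229 15180/55189 -60/241 3 1 E
1 6/13 3/5 24/65 -3/13 4 1 S
2 120/197 24/41 2268/8077 -60/197 4 0 W
3 20/39 60/149 850/5811 -10/39 5 0 N
4 120/293 120/289 17820/84677 -60/293 5 -1 E
final 6 -1 S

n=0: pose=(3,1,E); sL=120/241, sR=120/229; mL=15180/55189, mR=-60/241; mL+mR=1440/55189 → advance +1; mR−mL=-120/229 → turn -1·90°
n=1: pose=(4,1,S); sL=6/13, sR=3/5; mL=24/65, mR=-3/13; mL+mR=9/65 → advance +1; mR−mL=-3/5 → turn -1·90°
n=2: pose=(4,0,W); sL=120/197, sR=24/41; mL=2268/8077, mR=-60/197; mL+mR=-192/8077 → advance -1; mR−mL=-24/41 → turn -1·90°
n=3: pose=(5,0,N); sL=20/39, sR=60/149; mL=850/5811, mR=-10/39; mL+mR=-640/5811 → advance -1; mR−mL=-60/149 → turn -1·90°
n=4: pose=(5,-1,E); sL=120/293, sR=120/289; mL=17820/84677, mR=-60/293; mL+mR=480/84677 → advance +1; mR−mL=-120/289 → turn -1·90°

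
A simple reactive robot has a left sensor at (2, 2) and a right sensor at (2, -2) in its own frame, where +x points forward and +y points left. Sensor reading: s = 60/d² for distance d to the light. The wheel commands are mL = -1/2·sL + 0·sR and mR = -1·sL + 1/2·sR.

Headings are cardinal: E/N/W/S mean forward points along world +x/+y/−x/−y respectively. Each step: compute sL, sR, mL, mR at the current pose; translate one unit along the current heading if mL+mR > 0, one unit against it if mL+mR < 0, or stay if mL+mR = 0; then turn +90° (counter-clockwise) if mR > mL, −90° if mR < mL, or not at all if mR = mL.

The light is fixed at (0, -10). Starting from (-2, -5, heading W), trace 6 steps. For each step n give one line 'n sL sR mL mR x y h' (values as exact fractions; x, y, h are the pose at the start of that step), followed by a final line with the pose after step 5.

0 12/5 12/13 -6/5 -126/65 -2 -5 W
1 30/29 6/5 -15/29 -63/145 -1 -5 N
2 60/13 4/3 -30/13 -154/39 -1 -6 W
3 3/2 3/2 -3/4 -3/4 0 -6 N
4 60/29 60/29 -30/29 -30/29 0 -7 N
5 3 3 -3/2 -3/2 0 -8 N
final 0 -9 N

n=0: pose=(-2,-5,W); sL=12/5, sR=12/13; mL=-6/5, mR=-126/65; mL+mR=-204/65 → advance -1; mR−mL=-48/65 → turn -1·90°
n=1: pose=(-1,-5,N); sL=30/29, sR=6/5; mL=-15/29, mR=-63/145; mL+mR=-138/145 → advance -1; mR−mL=12/145 → turn +1·90°
n=2: pose=(-1,-6,W); sL=60/13, sR=4/3; mL=-30/13, mR=-154/39; mL+mR=-244/39 → advance -1; mR−mL=-64/39 → turn -1·90°
n=3: pose=(0,-6,N); sL=3/2, sR=3/2; mL=-3/4, mR=-3/4; mL+mR=-3/2 → advance -1; mR−mL=0 → turn +0·90°
n=4: pose=(0,-7,N); sL=60/29, sR=60/29; mL=-30/29, mR=-30/29; mL+mR=-60/29 → advance -1; mR−mL=0 → turn +0·90°
n=5: pose=(0,-8,N); sL=3, sR=3; mL=-3/2, mR=-3/2; mL+mR=-3 → advance -1; mR−mL=0 → turn +0·90°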